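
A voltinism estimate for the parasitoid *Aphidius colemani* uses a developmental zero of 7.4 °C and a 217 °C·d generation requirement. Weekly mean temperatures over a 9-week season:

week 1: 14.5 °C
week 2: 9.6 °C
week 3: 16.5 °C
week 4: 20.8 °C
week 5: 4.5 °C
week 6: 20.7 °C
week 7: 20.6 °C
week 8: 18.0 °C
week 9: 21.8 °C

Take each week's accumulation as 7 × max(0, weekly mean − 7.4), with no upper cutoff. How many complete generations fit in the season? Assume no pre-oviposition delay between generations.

Weekly DD (7 × max(0, T̄ − 7.4)): 49.7, 15.4, 63.7, 93.8, 0.0, 93.1, 92.4, 74.2, 100.8.
Season total = 583.1 DD.
Complete generations = ⌊583.1 / 217⌋ = 2.

2 generations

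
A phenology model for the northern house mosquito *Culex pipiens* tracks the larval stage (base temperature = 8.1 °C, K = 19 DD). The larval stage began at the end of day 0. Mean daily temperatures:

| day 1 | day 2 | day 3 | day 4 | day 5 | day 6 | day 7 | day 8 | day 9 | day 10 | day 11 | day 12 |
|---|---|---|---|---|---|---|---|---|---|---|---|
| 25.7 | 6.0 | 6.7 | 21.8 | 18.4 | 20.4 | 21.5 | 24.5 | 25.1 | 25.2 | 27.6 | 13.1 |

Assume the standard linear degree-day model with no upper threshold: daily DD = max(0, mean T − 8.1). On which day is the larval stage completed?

Daily DD above 8.1 °C: 17.6, 0.0, 0.0, 13.7, 10.3, 12.3, 13.4, 16.4, 17.0, 17.1, 19.5, 5.0.
Cumulative: 17.6, 17.6, 17.6, 31.3, 41.6, 53.9, 67.3, 83.7, 100.7, 117.8, 137.3, 142.3.
The total first reaches 19 DD on day 4.

day 4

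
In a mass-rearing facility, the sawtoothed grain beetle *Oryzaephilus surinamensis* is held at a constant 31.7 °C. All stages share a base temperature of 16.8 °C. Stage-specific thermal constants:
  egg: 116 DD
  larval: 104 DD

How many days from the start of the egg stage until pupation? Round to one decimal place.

14.8 days

Daily accumulation at 31.7 °C = 31.7 − 16.8 = 14.9 DD/day.
Total K = 116 + 104 = 220 DD.
Total duration = 220 / 14.9 = 14.765 ≈ 14.8 days.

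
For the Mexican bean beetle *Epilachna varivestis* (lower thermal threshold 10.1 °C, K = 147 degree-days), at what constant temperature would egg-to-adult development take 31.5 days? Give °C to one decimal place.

Required daily accumulation = 147 / 31.5 = 4.667 DD/day.
T = T_base + 4.667 = 10.1 + 4.667 = 14.767 ≈ 14.8 °C.

14.8 °C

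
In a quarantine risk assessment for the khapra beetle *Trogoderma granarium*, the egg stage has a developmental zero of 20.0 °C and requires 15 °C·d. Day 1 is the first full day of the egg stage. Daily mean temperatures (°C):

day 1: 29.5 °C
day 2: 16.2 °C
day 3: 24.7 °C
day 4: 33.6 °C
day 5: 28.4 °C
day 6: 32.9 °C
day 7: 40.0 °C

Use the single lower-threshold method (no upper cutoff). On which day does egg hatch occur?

day 4

Daily DD above 20.0 °C: 9.5, 0.0, 4.7, 13.6, 8.4, 12.9, 20.0.
Cumulative: 9.5, 9.5, 14.2, 27.8, 36.2, 49.1, 69.1.
The total first reaches 15 DD on day 4.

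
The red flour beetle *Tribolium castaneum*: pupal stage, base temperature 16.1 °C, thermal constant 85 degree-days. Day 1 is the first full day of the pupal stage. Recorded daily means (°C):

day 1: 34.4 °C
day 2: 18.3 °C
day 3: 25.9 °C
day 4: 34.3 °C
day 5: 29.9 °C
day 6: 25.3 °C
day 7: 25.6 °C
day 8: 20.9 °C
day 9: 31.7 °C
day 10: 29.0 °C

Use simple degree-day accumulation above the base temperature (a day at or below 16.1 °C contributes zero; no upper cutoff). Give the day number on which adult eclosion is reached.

day 8

Daily DD above 16.1 °C: 18.3, 2.2, 9.8, 18.2, 13.8, 9.2, 9.5, 4.8, 15.6, 12.9.
Cumulative: 18.3, 20.5, 30.3, 48.5, 62.3, 71.5, 81.0, 85.8, 101.4, 114.3.
The total first reaches 85 DD on day 8.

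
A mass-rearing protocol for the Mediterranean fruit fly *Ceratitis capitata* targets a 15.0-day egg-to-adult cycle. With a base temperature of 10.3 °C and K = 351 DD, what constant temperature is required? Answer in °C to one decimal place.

Required daily accumulation = 351 / 15.0 = 23.400 DD/day.
T = T_base + 23.400 = 10.3 + 23.400 = 33.700 ≈ 33.7 °C.

33.7 °C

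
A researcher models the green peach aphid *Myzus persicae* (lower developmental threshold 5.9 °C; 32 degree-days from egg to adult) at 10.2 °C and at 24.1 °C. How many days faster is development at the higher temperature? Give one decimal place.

At 10.2 °C: 32 / (10.2 − 5.9) = 32 / 4.3 = 7.442 d.
At 24.1 °C: 32 / (24.1 − 5.9) = 32 / 18.2 = 1.758 d.
Difference = |7.442 − 1.758| = 5.684 ≈ 5.7 days.

5.7 days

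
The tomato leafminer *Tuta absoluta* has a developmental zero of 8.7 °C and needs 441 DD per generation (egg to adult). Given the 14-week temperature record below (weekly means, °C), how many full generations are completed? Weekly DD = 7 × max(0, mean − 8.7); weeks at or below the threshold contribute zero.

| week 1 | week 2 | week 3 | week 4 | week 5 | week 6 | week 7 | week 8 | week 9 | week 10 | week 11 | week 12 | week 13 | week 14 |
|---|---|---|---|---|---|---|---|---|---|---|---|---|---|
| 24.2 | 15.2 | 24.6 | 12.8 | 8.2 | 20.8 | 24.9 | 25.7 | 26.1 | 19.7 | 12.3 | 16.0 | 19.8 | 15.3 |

Weekly DD (7 × max(0, T̄ − 8.7)): 108.5, 45.5, 111.3, 28.7, 0.0, 84.7, 113.4, 119.0, 121.8, 77.0, 25.2, 51.1, 77.7, 46.2.
Season total = 1010.1 DD.
Complete generations = ⌊1010.1 / 441⌋ = 2.

2 generations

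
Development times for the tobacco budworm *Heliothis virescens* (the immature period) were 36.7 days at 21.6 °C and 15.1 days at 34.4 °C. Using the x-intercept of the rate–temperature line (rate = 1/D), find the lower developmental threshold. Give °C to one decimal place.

Equal thermal constants: D₁(T₁ − T_b) = D₂(T₂ − T_b).
36.7·(21.6 − T_b) = 15.1·(34.4 − T_b)
T_b = (36.7·21.6 − 15.1·34.4) / (36.7 − 15.1) = 273.28 / 21.6 = 12.652 °C ≈ 12.7 °C.

12.7 °C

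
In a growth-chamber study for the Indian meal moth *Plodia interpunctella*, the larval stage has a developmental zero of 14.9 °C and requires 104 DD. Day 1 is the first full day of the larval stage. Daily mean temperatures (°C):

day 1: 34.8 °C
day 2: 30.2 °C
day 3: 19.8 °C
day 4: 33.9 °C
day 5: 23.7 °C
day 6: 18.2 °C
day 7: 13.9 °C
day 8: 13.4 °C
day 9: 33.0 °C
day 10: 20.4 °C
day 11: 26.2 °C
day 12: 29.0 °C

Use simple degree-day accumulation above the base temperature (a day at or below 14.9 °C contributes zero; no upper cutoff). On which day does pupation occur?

Daily DD above 14.9 °C: 19.9, 15.3, 4.9, 19.0, 8.8, 3.3, 0.0, 0.0, 18.1, 5.5, 11.3, 14.1.
Cumulative: 19.9, 35.2, 40.1, 59.1, 67.9, 71.2, 71.2, 71.2, 89.3, 94.8, 106.1, 120.2.
The total first reaches 104 DD on day 11.

day 11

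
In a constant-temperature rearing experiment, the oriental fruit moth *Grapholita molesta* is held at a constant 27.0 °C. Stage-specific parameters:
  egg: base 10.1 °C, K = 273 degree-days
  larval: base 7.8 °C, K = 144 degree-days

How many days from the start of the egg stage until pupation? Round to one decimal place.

egg: 273 / (27.0 − 10.1) = 273 / 16.9 = 16.154 d.
larval: 144 / (27.0 − 7.8) = 144 / 19.2 = 7.500 d.
Sum = 23.654 ≈ 23.7 days.

23.7 days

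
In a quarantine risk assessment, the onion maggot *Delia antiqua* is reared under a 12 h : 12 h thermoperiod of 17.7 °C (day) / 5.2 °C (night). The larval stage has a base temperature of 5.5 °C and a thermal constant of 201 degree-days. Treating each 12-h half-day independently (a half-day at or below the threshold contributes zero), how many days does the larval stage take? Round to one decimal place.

Day half: max(0, 17.7 − 5.5) × 0.5 = 12.2 × 0.5 = 6.10 DD.
Night half: max(0, 5.2 − 5.5) × 0.5 = 0.0 × 0.5 = 0.00 DD.
Per 24 h: 6.10 DD/day.
Duration = 201 / 6.10 = 32.951 ≈ 33.0 days.

33.0 days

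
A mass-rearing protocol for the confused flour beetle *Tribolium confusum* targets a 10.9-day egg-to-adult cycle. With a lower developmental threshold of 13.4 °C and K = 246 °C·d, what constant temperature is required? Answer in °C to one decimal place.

36.0 °C

Required daily accumulation = 246 / 10.9 = 22.569 DD/day.
T = T_base + 22.569 = 13.4 + 22.569 = 35.969 ≈ 36.0 °C.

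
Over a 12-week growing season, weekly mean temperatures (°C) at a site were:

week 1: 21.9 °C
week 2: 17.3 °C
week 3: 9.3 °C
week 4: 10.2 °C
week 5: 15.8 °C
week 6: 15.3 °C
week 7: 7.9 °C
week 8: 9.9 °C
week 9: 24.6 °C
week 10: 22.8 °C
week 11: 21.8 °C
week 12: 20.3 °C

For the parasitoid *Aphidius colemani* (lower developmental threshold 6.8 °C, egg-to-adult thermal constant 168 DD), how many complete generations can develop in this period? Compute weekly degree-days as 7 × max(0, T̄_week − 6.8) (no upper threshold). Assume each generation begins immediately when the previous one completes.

Weekly DD (7 × max(0, T̄ − 6.8)): 105.7, 73.5, 17.5, 23.8, 63.0, 59.5, 7.7, 21.7, 124.6, 112.0, 105.0, 94.5.
Season total = 808.5 DD.
Complete generations = ⌊808.5 / 168⌋ = 4.

4 generations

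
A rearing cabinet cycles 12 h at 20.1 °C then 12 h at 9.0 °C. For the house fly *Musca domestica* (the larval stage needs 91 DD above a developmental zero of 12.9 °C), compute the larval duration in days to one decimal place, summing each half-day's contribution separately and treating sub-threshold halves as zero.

25.3 days

Day half: max(0, 20.1 − 12.9) × 0.5 = 7.2 × 0.5 = 3.60 DD.
Night half: max(0, 9.0 − 12.9) × 0.5 = 0.0 × 0.5 = 0.00 DD.
Per 24 h: 3.60 DD/day.
Duration = 91 / 3.60 = 25.278 ≈ 25.3 days.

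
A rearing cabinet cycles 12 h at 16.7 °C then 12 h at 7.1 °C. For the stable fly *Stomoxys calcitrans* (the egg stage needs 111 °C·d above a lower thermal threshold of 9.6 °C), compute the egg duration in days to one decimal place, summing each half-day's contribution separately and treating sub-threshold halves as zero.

31.3 days

Day half: max(0, 16.7 − 9.6) × 0.5 = 7.1 × 0.5 = 3.55 DD.
Night half: max(0, 7.1 − 9.6) × 0.5 = 0.0 × 0.5 = 0.00 DD.
Per 24 h: 3.55 DD/day.
Duration = 111 / 3.55 = 31.268 ≈ 31.3 days.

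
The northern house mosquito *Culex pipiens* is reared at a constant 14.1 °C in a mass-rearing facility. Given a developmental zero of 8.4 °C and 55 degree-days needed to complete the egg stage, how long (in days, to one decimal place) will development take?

9.6 days

Daily accumulation = 14.1 − 8.4 = 5.7 DD/day.
Duration = 55 / 5.7 = 9.649 ≈ 9.6 days.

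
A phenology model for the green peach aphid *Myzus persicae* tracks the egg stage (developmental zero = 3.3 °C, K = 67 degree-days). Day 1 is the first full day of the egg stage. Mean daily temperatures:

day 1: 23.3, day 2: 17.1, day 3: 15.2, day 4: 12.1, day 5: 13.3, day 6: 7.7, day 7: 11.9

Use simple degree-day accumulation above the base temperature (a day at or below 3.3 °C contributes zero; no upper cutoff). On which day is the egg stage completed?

Daily DD above 3.3 °C: 20.0, 13.8, 11.9, 8.8, 10.0, 4.4, 8.6.
Cumulative: 20.0, 33.8, 45.7, 54.5, 64.5, 68.9, 77.5.
The total first reaches 67 DD on day 6.

day 6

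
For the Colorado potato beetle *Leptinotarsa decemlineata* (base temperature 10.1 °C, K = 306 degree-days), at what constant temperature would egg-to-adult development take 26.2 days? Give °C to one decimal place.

Required daily accumulation = 306 / 26.2 = 11.679 DD/day.
T = T_base + 11.679 = 10.1 + 11.679 = 21.779 ≈ 21.8 °C.

21.8 °C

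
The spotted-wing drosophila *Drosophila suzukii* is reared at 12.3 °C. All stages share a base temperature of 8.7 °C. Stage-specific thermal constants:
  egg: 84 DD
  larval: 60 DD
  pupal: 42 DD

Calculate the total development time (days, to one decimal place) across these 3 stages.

Daily accumulation at 12.3 °C = 12.3 − 8.7 = 3.6 DD/day.
Total K = 84 + 60 + 42 = 186 DD.
Total duration = 186 / 3.6 = 51.667 ≈ 51.7 days.

51.7 days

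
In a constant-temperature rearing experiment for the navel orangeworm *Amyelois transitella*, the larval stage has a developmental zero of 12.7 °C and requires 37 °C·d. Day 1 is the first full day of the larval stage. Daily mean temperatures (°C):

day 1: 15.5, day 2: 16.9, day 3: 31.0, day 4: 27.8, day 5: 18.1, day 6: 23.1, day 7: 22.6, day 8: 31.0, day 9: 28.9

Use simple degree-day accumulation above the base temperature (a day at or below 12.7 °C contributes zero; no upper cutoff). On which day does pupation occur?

Daily DD above 12.7 °C: 2.8, 4.2, 18.3, 15.1, 5.4, 10.4, 9.9, 18.3, 16.2.
Cumulative: 2.8, 7.0, 25.3, 40.4, 45.8, 56.2, 66.1, 84.4, 100.6.
The total first reaches 37 DD on day 4.

day 4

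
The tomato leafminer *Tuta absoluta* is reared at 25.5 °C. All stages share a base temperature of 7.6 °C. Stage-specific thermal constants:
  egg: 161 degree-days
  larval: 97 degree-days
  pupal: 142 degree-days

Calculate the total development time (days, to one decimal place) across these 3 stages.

22.3 days

Daily accumulation at 25.5 °C = 25.5 − 7.6 = 17.9 DD/day.
Total K = 161 + 97 + 142 = 400 DD.
Total duration = 400 / 17.9 = 22.346 ≈ 22.3 days.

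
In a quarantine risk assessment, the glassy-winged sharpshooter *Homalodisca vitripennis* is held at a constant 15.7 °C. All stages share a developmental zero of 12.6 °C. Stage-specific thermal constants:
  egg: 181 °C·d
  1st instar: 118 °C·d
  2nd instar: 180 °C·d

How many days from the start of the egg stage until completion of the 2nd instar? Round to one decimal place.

Daily accumulation at 15.7 °C = 15.7 − 12.6 = 3.1 DD/day.
Total K = 181 + 118 + 180 = 479 DD.
Total duration = 479 / 3.1 = 154.516 ≈ 154.5 days.

154.5 days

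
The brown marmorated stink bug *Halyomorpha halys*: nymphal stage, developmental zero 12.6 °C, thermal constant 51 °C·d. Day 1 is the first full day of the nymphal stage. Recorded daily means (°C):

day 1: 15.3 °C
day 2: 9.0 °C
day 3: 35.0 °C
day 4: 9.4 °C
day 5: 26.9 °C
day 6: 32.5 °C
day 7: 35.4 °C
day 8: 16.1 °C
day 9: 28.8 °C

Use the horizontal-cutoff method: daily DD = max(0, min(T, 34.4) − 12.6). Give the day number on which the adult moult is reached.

Daily DD above 12.6 °C (capped at 21.8): 2.7, 0.0, 21.8, 0.0, 14.3, 19.9, 21.8, 3.5, 16.2.
Cumulative: 2.7, 2.7, 24.5, 24.5, 38.8, 58.7, 80.5, 84.0, 100.2.
The total first reaches 51 DD on day 6.

day 6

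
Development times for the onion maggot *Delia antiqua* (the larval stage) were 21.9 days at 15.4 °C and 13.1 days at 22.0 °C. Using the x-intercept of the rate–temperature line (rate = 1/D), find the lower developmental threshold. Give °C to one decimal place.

Under the model K = D·(T − T_b), so D₁·(T₁ − T_b) = D₂·(T₂ − T_b).
21.9·(15.4 − T_b) = 13.1·(22.0 − T_b)
T_b = (21.9·15.4 − 13.1·22.0) / (21.9 − 13.1) = 49.06 / 8.8 = 5.575 °C ≈ 5.6 °C.

5.6 °C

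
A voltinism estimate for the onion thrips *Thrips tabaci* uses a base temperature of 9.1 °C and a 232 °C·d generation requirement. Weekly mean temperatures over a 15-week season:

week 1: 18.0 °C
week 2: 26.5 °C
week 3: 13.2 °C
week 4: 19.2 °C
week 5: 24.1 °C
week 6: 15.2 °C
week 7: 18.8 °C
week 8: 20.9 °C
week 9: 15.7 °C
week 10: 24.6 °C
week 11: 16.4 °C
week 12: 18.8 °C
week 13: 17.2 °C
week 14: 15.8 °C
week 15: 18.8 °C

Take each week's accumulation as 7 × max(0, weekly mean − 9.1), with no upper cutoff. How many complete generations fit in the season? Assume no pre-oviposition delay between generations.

Weekly DD (7 × max(0, T̄ − 9.1)): 62.3, 121.8, 28.7, 70.7, 105.0, 42.7, 67.9, 82.6, 46.2, 108.5, 51.1, 67.9, 56.7, 46.9, 67.9.
Season total = 1026.9 DD.
Complete generations = ⌊1026.9 / 232⌋ = 4.

4 generations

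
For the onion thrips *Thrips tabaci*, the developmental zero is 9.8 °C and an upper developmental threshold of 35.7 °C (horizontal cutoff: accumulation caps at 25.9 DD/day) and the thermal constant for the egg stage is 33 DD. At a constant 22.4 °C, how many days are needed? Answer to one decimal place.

2.6 days

Daily accumulation = 22.4 − 9.8 = 12.6 DD/day.
Duration = 33 / 12.6 = 2.619 ≈ 2.6 days.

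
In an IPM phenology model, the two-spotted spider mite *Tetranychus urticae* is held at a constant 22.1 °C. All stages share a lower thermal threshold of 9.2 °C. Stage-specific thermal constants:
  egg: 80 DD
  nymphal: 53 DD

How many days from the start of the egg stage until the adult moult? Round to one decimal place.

Daily accumulation at 22.1 °C = 22.1 − 9.2 = 12.9 DD/day.
Total K = 80 + 53 = 133 DD.
Total duration = 133 / 12.9 = 10.310 ≈ 10.3 days.

10.3 days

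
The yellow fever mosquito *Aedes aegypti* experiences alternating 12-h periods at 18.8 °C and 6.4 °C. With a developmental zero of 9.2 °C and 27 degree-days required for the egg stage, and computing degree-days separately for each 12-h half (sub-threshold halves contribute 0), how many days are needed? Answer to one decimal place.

5.6 days

Day half: max(0, 18.8 − 9.2) × 0.5 = 9.6 × 0.5 = 4.80 DD.
Night half: max(0, 6.4 − 9.2) × 0.5 = 0.0 × 0.5 = 0.00 DD.
Per 24 h: 4.80 DD/day.
Duration = 27 / 4.80 = 5.625 ≈ 5.6 days.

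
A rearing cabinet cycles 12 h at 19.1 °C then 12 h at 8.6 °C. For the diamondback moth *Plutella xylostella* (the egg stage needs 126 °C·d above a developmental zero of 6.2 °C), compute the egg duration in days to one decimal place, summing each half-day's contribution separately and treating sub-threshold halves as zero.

16.5 days

Day half: max(0, 19.1 − 6.2) × 0.5 = 12.9 × 0.5 = 6.45 DD.
Night half: max(0, 8.6 − 6.2) × 0.5 = 2.4 × 0.5 = 1.20 DD.
Per 24 h: 7.65 DD/day.
Duration = 126 / 7.65 = 16.471 ≈ 16.5 days.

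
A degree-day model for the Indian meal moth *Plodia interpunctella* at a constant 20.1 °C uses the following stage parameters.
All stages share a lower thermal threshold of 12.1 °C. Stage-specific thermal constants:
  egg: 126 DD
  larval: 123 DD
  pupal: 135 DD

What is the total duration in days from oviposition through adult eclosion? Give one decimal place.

Daily accumulation at 20.1 °C = 20.1 − 12.1 = 8.0 DD/day.
Total K = 126 + 123 + 135 = 384 DD.
Total duration = 384 / 8.0 = 48.000 ≈ 48.0 days.

48.0 days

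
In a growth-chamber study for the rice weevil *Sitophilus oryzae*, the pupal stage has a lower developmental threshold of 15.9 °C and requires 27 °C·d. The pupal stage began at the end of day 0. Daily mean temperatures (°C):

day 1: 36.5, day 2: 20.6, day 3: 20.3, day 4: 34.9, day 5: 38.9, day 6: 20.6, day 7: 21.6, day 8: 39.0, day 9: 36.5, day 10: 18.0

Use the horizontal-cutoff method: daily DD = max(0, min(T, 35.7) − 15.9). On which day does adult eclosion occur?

day 3

Daily DD above 15.9 °C (capped at 19.8): 19.8, 4.7, 4.4, 19.0, 19.8, 4.7, 5.7, 19.8, 19.8, 2.1.
Cumulative: 19.8, 24.5, 28.9, 47.9, 67.7, 72.4, 78.1, 97.9, 117.7, 119.8.
The total first reaches 27 DD on day 3.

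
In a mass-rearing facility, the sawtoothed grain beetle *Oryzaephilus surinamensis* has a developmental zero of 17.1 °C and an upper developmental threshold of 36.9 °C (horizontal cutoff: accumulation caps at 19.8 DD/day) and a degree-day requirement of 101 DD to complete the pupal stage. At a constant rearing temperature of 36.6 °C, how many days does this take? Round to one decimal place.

Daily accumulation = 36.6 − 17.1 = 19.5 DD/day.
Duration = 101 / 19.5 = 5.179 ≈ 5.2 days.

5.2 days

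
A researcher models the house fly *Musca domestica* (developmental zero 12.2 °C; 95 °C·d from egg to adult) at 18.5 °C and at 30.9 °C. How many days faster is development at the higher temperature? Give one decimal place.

10.0 days

At 18.5 °C: 95 / (18.5 − 12.2) = 95 / 6.3 = 15.079 d.
At 30.9 °C: 95 / (30.9 − 12.2) = 95 / 18.7 = 5.080 d.
Difference = |15.079 − 5.080| = 9.999 ≈ 10.0 days.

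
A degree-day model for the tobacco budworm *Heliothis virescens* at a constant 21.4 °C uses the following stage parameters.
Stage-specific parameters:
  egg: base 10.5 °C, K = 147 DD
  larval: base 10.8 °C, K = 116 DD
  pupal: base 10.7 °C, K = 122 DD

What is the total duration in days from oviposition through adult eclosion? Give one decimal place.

egg: 147 / (21.4 − 10.5) = 147 / 10.9 = 13.486 d.
larval: 116 / (21.4 − 10.8) = 116 / 10.6 = 10.943 d.
pupal: 122 / (21.4 − 10.7) = 122 / 10.7 = 11.402 d.
Sum = 35.832 ≈ 35.8 days.

35.8 days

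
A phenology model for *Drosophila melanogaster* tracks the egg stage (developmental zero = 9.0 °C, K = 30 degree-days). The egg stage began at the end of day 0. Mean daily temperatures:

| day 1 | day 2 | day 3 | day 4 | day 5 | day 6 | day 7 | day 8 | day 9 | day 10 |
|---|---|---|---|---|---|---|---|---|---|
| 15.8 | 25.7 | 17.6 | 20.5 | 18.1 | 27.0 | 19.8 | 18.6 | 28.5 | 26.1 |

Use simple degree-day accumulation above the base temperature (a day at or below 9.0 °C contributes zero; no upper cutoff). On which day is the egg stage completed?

Daily DD above 9.0 °C: 6.8, 16.7, 8.6, 11.5, 9.1, 18.0, 10.8, 9.6, 19.5, 17.1.
Cumulative: 6.8, 23.5, 32.1, 43.6, 52.7, 70.7, 81.5, 91.1, 110.6, 127.7.
The total first reaches 30 DD on day 3.

day 3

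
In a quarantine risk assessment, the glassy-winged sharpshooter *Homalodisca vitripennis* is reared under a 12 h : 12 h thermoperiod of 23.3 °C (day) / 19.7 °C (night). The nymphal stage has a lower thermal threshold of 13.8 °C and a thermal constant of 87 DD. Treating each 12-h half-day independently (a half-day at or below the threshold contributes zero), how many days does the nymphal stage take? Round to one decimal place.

11.3 days

Day half: max(0, 23.3 − 13.8) × 0.5 = 9.5 × 0.5 = 4.75 DD.
Night half: max(0, 19.7 − 13.8) × 0.5 = 5.9 × 0.5 = 2.95 DD.
Per 24 h: 7.70 DD/day.
Duration = 87 / 7.70 = 11.299 ≈ 11.3 days.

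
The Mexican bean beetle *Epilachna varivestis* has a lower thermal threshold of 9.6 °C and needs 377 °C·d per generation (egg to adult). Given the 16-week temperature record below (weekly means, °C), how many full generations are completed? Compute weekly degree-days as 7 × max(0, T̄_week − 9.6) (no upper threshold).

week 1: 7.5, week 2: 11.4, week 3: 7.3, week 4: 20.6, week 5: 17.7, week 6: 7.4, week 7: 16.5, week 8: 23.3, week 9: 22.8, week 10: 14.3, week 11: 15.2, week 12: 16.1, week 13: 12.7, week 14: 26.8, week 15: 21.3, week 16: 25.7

Weekly DD (7 × max(0, T̄ − 9.6)): 0.0, 12.6, 0.0, 77.0, 56.7, 0.0, 48.3, 95.9, 92.4, 32.9, 39.2, 45.5, 21.7, 120.4, 81.9, 112.7.
Season total = 837.2 DD.
Complete generations = ⌊837.2 / 377⌋ = 2.

2 generations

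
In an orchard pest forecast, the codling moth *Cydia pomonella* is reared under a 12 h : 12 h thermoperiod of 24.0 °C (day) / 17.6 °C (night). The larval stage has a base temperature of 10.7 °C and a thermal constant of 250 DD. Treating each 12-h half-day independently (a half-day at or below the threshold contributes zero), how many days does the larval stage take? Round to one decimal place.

24.8 days

Day half: max(0, 24.0 − 10.7) × 0.5 = 13.3 × 0.5 = 6.65 DD.
Night half: max(0, 17.6 − 10.7) × 0.5 = 6.9 × 0.5 = 3.45 DD.
Per 24 h: 10.10 DD/day.
Duration = 250 / 10.10 = 24.752 ≈ 24.8 days.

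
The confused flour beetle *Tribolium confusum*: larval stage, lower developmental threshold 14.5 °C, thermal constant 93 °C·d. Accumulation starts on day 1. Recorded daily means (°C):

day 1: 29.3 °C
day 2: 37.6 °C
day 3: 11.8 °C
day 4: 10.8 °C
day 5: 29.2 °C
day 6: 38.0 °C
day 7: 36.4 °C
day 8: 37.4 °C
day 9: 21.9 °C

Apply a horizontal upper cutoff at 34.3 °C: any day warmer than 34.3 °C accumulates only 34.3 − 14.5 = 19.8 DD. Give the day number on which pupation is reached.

Daily DD above 14.5 °C (capped at 19.8): 14.8, 19.8, 0.0, 0.0, 14.7, 19.8, 19.8, 19.8, 7.4.
Cumulative: 14.8, 34.6, 34.6, 34.6, 49.3, 69.1, 88.9, 108.7, 116.1.
The total first reaches 93 DD on day 8.

day 8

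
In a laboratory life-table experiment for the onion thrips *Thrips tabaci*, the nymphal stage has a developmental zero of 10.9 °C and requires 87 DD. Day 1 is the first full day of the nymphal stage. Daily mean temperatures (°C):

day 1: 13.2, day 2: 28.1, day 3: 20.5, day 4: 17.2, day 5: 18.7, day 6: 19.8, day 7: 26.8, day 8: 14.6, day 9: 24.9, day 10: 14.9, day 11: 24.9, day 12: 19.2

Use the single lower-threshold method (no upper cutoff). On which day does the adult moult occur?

day 10

Daily DD above 10.9 °C: 2.3, 17.2, 9.6, 6.3, 7.8, 8.9, 15.9, 3.7, 14.0, 4.0, 14.0, 8.3.
Cumulative: 2.3, 19.5, 29.1, 35.4, 43.2, 52.1, 68.0, 71.7, 85.7, 89.7, 103.7, 112.0.
The total first reaches 87 DD on day 10.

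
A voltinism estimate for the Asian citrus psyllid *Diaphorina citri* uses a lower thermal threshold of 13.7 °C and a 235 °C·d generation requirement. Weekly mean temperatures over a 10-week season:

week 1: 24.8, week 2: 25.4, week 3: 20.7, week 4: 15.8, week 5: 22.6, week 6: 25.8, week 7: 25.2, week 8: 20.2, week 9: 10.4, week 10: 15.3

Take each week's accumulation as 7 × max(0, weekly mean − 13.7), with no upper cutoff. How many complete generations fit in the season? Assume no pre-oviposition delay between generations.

Weekly DD (7 × max(0, T̄ − 13.7)): 77.7, 81.9, 49.0, 14.7, 62.3, 84.7, 80.5, 45.5, 0.0, 11.2.
Season total = 507.5 DD.
Complete generations = ⌊507.5 / 235⌋ = 2.

2 generations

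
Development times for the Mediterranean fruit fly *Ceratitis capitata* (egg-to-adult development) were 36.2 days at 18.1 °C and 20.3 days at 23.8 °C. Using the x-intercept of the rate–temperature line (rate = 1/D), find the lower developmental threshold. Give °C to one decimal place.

10.8 °C

Under the model K = D·(T − T_b), so D₁·(T₁ − T_b) = D₂·(T₂ − T_b).
36.2·(18.1 − T_b) = 20.3·(23.8 − T_b)
T_b = (36.2·18.1 − 20.3·23.8) / (36.2 − 20.3) = 172.08 / 15.9 = 10.823 °C ≈ 10.8 °C.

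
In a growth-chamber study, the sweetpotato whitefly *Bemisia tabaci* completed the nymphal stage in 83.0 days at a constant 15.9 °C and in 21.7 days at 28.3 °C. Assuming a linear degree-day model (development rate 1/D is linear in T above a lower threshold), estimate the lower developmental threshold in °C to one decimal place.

11.5 °C

Under the model K = D·(T − T_b), so D₁·(T₁ − T_b) = D₂·(T₂ − T_b).
83.0·(15.9 − T_b) = 21.7·(28.3 − T_b)
T_b = (83.0·15.9 − 21.7·28.3) / (83.0 − 21.7) = 705.59 / 61.3 = 11.510 °C ≈ 11.5 °C.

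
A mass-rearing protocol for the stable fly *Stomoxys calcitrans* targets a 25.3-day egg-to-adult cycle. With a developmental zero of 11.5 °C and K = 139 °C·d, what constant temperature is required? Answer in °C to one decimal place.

17.0 °C

Required daily accumulation = 139 / 25.3 = 5.494 DD/day.
T = T_base + 5.494 = 11.5 + 5.494 = 16.994 ≈ 17.0 °C.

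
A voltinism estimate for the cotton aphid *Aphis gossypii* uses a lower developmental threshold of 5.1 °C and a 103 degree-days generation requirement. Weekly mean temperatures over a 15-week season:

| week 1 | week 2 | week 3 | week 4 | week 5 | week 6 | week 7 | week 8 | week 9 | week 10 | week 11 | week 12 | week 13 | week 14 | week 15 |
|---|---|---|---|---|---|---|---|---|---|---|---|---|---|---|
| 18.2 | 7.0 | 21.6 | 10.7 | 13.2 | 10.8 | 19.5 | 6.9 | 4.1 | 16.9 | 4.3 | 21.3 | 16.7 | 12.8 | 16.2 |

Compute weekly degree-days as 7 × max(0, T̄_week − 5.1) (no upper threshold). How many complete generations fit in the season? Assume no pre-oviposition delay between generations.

Weekly DD (7 × max(0, T̄ − 5.1)): 91.7, 13.3, 115.5, 39.2, 56.7, 39.9, 100.8, 12.6, 0.0, 82.6, 0.0, 113.4, 81.2, 53.9, 77.7.
Season total = 878.5 DD.
Complete generations = ⌊878.5 / 103⌋ = 8.

8 generations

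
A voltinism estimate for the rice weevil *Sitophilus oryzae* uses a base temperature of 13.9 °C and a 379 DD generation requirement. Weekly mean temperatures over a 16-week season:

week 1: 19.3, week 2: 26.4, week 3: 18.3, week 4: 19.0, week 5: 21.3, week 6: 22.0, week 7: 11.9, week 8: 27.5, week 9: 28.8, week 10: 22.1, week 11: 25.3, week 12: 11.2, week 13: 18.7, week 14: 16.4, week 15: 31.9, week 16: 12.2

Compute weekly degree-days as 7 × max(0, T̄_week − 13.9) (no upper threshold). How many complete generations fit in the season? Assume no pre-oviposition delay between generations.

Weekly DD (7 × max(0, T̄ − 13.9)): 37.8, 87.5, 30.8, 35.7, 51.8, 56.7, 0.0, 95.2, 104.3, 57.4, 79.8, 0.0, 33.6, 17.5, 126.0, 0.0.
Season total = 814.1 DD.
Complete generations = ⌊814.1 / 379⌋ = 2.

2 generations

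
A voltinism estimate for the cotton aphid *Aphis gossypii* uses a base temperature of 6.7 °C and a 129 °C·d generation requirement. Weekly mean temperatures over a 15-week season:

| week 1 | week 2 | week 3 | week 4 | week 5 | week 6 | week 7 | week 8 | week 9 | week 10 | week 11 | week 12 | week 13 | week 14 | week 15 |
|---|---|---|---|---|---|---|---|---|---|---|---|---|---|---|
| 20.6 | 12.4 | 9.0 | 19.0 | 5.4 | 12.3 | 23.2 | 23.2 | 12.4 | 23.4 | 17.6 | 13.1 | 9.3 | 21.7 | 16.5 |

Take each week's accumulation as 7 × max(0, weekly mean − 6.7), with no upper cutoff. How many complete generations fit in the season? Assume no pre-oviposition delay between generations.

Weekly DD (7 × max(0, T̄ − 6.7)): 97.3, 39.9, 16.1, 86.1, 0.0, 39.2, 115.5, 115.5, 39.9, 116.9, 76.3, 44.8, 18.2, 105.0, 68.6.
Season total = 979.3 DD.
Complete generations = ⌊979.3 / 129⌋ = 7.

7 generations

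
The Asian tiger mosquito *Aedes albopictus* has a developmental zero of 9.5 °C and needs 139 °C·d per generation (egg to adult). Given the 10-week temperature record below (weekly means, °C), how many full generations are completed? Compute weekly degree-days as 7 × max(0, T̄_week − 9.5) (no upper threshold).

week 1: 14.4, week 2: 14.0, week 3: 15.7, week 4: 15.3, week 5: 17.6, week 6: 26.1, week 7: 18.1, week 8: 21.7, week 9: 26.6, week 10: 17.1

4 generations

Weekly DD (7 × max(0, T̄ − 9.5)): 34.3, 31.5, 43.4, 40.6, 56.7, 116.2, 60.2, 85.4, 119.7, 53.2.
Season total = 641.2 DD.
Complete generations = ⌊641.2 / 139⌋ = 4.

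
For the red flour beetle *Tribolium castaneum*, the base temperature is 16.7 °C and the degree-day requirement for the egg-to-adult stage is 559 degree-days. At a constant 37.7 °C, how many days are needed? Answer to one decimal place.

Daily accumulation = 37.7 − 16.7 = 21.0 DD/day.
Duration = 559 / 21.0 = 26.619 ≈ 26.6 days.

26.6 days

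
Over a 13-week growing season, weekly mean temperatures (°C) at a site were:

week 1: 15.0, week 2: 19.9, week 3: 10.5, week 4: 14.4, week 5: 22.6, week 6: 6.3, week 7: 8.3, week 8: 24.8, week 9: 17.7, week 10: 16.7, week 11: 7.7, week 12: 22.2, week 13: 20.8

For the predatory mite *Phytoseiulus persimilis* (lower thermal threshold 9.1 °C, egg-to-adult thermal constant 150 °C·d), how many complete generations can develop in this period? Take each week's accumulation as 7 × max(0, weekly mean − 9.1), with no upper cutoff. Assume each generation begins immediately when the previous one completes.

4 generations

Weekly DD (7 × max(0, T̄ − 9.1)): 41.3, 75.6, 9.8, 37.1, 94.5, 0.0, 0.0, 109.9, 60.2, 53.2, 0.0, 91.7, 81.9.
Season total = 655.2 DD.
Complete generations = ⌊655.2 / 150⌋ = 4.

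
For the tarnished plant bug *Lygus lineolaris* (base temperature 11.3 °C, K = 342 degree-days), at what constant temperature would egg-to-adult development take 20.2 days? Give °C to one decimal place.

28.2 °C

Required daily accumulation = 342 / 20.2 = 16.931 DD/day.
T = T_base + 16.931 = 11.3 + 16.931 = 28.231 ≈ 28.2 °C.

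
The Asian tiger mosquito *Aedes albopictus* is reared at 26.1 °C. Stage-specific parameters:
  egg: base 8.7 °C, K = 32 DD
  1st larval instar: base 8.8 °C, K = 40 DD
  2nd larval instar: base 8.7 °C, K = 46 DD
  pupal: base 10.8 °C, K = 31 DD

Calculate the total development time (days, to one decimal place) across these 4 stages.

egg: 32 / (26.1 − 8.7) = 32 / 17.4 = 1.839 d.
1st larval instar: 40 / (26.1 − 8.8) = 40 / 17.3 = 2.312 d.
2nd larval instar: 46 / (26.1 − 8.7) = 46 / 17.4 = 2.644 d.
pupal: 31 / (26.1 − 10.8) = 31 / 15.3 = 2.026 d.
Sum = 8.821 ≈ 8.8 days.

8.8 days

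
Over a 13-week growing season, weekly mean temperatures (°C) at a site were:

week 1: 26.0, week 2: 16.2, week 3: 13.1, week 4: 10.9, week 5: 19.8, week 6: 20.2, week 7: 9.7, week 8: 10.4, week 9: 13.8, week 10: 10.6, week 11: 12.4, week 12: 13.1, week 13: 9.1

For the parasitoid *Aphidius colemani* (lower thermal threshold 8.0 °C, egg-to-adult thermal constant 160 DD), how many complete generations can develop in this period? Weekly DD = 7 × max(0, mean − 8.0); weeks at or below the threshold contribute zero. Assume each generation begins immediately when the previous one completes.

3 generations

Weekly DD (7 × max(0, T̄ − 8.0)): 126.0, 57.4, 35.7, 20.3, 82.6, 85.4, 11.9, 16.8, 40.6, 18.2, 30.8, 35.7, 7.7.
Season total = 569.1 DD.
Complete generations = ⌊569.1 / 160⌋ = 3.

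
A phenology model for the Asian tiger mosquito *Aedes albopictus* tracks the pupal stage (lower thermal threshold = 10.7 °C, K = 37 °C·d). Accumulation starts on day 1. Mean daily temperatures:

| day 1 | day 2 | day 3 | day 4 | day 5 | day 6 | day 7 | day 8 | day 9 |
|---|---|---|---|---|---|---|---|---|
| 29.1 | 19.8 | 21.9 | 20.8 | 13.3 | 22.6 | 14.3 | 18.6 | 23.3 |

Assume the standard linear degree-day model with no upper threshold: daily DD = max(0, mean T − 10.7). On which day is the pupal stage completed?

day 3

Daily DD above 10.7 °C: 18.4, 9.1, 11.2, 10.1, 2.6, 11.9, 3.6, 7.9, 12.6.
Cumulative: 18.4, 27.5, 38.7, 48.8, 51.4, 63.3, 66.9, 74.8, 87.4.
The total first reaches 37 DD on day 3.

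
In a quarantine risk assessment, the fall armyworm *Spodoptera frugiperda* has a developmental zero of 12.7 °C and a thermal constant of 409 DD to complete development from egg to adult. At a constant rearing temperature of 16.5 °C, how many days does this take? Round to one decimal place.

Daily accumulation = 16.5 − 12.7 = 3.8 DD/day.
Duration = 409 / 3.8 = 107.632 ≈ 107.6 days.

107.6 days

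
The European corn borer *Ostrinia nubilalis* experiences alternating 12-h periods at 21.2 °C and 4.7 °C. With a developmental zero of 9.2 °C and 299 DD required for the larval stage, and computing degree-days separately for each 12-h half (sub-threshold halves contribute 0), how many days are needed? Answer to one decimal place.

Day half: max(0, 21.2 − 9.2) × 0.5 = 12.0 × 0.5 = 6.00 DD.
Night half: max(0, 4.7 − 9.2) × 0.5 = 0.0 × 0.5 = 0.00 DD.
Per 24 h: 6.00 DD/day.
Duration = 299 / 6.00 = 49.833 ≈ 49.8 days.

49.8 days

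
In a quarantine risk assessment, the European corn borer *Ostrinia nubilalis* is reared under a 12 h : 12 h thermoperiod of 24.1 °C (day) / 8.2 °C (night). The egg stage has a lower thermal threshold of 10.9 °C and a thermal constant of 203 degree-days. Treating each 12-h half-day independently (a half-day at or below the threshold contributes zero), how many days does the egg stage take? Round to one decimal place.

Day half: max(0, 24.1 − 10.9) × 0.5 = 13.2 × 0.5 = 6.60 DD.
Night half: max(0, 8.2 − 10.9) × 0.5 = 0.0 × 0.5 = 0.00 DD.
Per 24 h: 6.60 DD/day.
Duration = 203 / 6.60 = 30.758 ≈ 30.8 days.

30.8 days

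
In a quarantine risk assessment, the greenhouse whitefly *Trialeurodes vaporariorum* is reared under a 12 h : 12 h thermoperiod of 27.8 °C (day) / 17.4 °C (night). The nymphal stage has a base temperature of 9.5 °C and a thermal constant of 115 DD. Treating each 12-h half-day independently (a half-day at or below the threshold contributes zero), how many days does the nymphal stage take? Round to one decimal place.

Day half: max(0, 27.8 − 9.5) × 0.5 = 18.3 × 0.5 = 9.15 DD.
Night half: max(0, 17.4 − 9.5) × 0.5 = 7.9 × 0.5 = 3.95 DD.
Per 24 h: 13.10 DD/day.
Duration = 115 / 13.10 = 8.779 ≈ 8.8 days.

8.8 days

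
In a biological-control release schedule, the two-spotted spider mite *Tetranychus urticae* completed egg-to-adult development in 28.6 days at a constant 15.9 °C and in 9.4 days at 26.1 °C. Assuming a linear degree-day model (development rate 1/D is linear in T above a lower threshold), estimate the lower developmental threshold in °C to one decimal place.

Linear rate model ⇒ the product D·(T − T_b) is constant across temperatures.
28.6·(15.9 − T_b) = 9.4·(26.1 − T_b)
T_b = (28.6·15.9 − 9.4·26.1) / (28.6 − 9.4) = 209.40 / 19.2 = 10.906 °C ≈ 10.9 °C.

10.9 °C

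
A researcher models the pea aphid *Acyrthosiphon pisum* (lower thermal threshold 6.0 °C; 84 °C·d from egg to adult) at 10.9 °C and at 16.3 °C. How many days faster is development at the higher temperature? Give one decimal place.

At 10.9 °C: 84 / (10.9 − 6.0) = 84 / 4.9 = 17.143 d.
At 16.3 °C: 84 / (16.3 − 6.0) = 84 / 10.3 = 8.155 d.
Difference = |17.143 − 8.155| = 8.988 ≈ 9.0 days.

9.0 days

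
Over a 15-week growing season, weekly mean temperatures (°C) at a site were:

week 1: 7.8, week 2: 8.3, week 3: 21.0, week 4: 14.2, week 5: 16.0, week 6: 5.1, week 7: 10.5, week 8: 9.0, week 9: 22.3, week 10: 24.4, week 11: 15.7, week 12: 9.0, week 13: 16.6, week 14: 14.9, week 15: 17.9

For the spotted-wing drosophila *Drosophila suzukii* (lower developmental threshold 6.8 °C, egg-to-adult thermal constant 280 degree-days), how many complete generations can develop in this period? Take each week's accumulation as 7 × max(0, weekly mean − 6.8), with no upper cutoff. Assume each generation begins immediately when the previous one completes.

Weekly DD (7 × max(0, T̄ − 6.8)): 7.0, 10.5, 99.4, 51.8, 64.4, 0.0, 25.9, 15.4, 108.5, 123.2, 62.3, 15.4, 68.6, 56.7, 77.7.
Season total = 786.8 DD.
Complete generations = ⌊786.8 / 280⌋ = 2.

2 generations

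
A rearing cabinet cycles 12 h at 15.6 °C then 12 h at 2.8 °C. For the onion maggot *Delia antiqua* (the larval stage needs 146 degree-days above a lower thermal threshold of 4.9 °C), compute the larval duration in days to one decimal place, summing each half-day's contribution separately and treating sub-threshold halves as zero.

27.3 days

Day half: max(0, 15.6 − 4.9) × 0.5 = 10.7 × 0.5 = 5.35 DD.
Night half: max(0, 2.8 − 4.9) × 0.5 = 0.0 × 0.5 = 0.00 DD.
Per 24 h: 5.35 DD/day.
Duration = 146 / 5.35 = 27.290 ≈ 27.3 days.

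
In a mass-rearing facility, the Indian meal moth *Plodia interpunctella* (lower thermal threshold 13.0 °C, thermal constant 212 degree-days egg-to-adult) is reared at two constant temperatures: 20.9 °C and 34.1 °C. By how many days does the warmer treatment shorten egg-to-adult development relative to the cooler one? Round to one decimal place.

16.8 days

At 20.9 °C: 212 / (20.9 − 13.0) = 212 / 7.9 = 26.835 d.
At 34.1 °C: 212 / (34.1 − 13.0) = 212 / 21.1 = 10.047 d.
Difference = |26.835 − 10.047| = 16.788 ≈ 16.8 days.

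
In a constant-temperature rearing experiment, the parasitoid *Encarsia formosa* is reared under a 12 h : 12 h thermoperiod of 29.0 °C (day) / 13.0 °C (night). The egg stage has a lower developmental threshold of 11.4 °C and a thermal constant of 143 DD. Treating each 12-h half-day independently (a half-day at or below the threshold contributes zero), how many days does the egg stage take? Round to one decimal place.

14.9 days

Day half: max(0, 29.0 − 11.4) × 0.5 = 17.6 × 0.5 = 8.80 DD.
Night half: max(0, 13.0 − 11.4) × 0.5 = 1.6 × 0.5 = 0.80 DD.
Per 24 h: 9.60 DD/day.
Duration = 143 / 9.60 = 14.896 ≈ 14.9 days.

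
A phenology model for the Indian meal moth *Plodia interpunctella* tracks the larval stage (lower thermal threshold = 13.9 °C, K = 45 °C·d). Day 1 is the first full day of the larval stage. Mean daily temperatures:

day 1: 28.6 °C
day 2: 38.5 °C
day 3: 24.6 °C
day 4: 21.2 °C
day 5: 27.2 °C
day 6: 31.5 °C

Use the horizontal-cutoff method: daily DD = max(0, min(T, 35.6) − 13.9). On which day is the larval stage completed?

Daily DD above 13.9 °C (capped at 21.7): 14.7, 21.7, 10.7, 7.3, 13.3, 17.6.
Cumulative: 14.7, 36.4, 47.1, 54.4, 67.7, 85.3.
The total first reaches 45 DD on day 3.

day 3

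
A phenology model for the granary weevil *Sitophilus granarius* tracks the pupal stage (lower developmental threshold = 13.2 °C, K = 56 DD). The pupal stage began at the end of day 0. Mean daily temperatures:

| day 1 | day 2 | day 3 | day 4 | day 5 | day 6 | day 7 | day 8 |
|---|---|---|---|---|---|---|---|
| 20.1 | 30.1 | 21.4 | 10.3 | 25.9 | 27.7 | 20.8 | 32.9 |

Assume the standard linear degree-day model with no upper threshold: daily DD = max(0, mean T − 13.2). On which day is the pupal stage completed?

day 6

Daily DD above 13.2 °C: 6.9, 16.9, 8.2, 0.0, 12.7, 14.5, 7.6, 19.7.
Cumulative: 6.9, 23.8, 32.0, 32.0, 44.7, 59.2, 66.8, 86.5.
The total first reaches 56 DD on day 6.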